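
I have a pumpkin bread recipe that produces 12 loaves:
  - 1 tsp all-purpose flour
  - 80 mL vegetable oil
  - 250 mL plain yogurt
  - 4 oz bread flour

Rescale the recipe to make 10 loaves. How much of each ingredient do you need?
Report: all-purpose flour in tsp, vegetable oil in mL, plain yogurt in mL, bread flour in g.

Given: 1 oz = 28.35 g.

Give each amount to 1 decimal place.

Scaling factor: 10/12 = 5/6.
all-purpose flour: 1 tsp × 5/6 ≈ 0.8 tsp
vegetable oil: 80 mL × 5/6 ≈ 66.7 mL
plain yogurt: 250 mL × 5/6 ≈ 208.3 mL
bread flour: 4 oz × 5/6 × 28.35 g/oz = 94.5 g

all-purpose flour: 0.8 tsp; vegetable oil: 66.7 mL; plain yogurt: 208.3 mL; bread flour: 94.5 g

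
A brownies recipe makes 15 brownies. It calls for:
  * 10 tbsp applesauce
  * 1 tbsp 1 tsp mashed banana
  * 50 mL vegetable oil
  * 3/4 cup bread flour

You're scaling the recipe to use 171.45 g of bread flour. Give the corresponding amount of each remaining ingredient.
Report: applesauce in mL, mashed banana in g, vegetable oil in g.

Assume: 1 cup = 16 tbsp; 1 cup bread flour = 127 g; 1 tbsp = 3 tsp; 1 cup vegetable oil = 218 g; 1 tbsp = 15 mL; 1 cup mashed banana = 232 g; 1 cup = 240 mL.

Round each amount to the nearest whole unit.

The original recipe has 95.25 g of bread flour, so the scaling factor is 171.45 ÷ 95.25 = 9/5 = 1.8.
applesauce: 10 tbsp × 9/5 × 15 mL/tbsp = 270 mL
mashed banana: (1 tbsp + 1 tsp = 4/3 tbsp) × 9/5 ÷ 16 tbsp/cup × 232 g/cup ≈ 35 g
vegetable oil: 50 mL × 9/5 ÷ 240 mL/cup × 218 g/cup ≈ 82 g

applesauce: 270 mL; mashed banana: 35 g; vegetable oil: 82 g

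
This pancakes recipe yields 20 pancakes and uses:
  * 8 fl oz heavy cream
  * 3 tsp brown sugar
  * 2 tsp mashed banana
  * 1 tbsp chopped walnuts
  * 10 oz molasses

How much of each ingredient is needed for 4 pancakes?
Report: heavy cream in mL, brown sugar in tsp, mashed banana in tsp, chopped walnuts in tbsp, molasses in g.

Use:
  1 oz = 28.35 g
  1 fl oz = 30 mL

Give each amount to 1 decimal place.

heavy cream: 48.0 mL; brown sugar: 0.6 tsp; mashed banana: 0.4 tsp; chopped walnuts: 0.2 tbsp; molasses: 56.7 g

Scaling factor: 4/20 = 1/5 = 0.2.
heavy cream: 8 fl oz × 1/5 × 30 mL/fl oz = 48.0 mL
brown sugar: 3 tsp × 1/5 = 0.6 tsp
mashed banana: 2 tsp × 1/5 = 0.4 tsp
chopped walnuts: 1 tbsp × 1/5 = 0.2 tbsp
molasses: 10 oz × 1/5 × 28.35 g/oz = 56.7 g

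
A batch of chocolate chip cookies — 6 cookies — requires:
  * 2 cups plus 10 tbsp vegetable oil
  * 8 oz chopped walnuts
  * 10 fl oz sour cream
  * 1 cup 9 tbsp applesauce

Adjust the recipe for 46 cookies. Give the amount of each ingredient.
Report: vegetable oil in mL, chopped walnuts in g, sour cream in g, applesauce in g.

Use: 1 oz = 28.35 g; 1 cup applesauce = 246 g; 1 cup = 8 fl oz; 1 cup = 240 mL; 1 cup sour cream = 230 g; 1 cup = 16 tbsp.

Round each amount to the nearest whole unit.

vegetable oil: 4830 mL; chopped walnuts: 1739 g; sour cream: 2204 g; applesauce: 2947 g

Scaling factor: 46/6 = 23/3.
vegetable oil: (2 cup + 10 tbsp = 2.625 cup) × 23/3 × 240 mL/cup = 4830 mL
chopped walnuts: 8 oz × 23/3 × 28.35 g/oz ≈ 1739 g
sour cream: 10 fl oz × 23/3 ÷ 8 fl oz/cup × 230 g/cup ≈ 2204 g
applesauce: (1 cup + 9 tbsp = 1.5625 cup) × 23/3 × 246 g/cup ≈ 2947 g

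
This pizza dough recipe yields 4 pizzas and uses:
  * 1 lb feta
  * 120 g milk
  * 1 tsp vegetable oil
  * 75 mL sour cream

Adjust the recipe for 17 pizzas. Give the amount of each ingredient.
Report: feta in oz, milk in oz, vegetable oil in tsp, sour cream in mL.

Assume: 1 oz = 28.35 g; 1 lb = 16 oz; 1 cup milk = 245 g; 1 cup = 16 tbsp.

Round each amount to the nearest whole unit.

feta: 68 oz; milk: 18 oz; vegetable oil: 4 tsp; sour cream: 319 mL

Scaling factor: 17/4 = 4.25.
feta: 1 lb × 17/4 × 16 oz/lb = 68 oz
milk: 120 g × 17/4 ÷ 28.35 g/oz ≈ 18 oz
vegetable oil: 1 tsp × 17/4 ≈ 4 tsp
sour cream: 75 mL × 17/4 ≈ 319 mL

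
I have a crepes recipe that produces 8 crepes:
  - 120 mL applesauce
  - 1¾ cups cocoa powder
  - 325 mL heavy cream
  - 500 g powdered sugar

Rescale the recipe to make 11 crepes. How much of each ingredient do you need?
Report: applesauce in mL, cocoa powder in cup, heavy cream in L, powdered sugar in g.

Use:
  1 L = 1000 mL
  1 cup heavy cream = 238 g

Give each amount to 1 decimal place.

applesauce: 165.0 mL; cocoa powder: 2.4 cup; heavy cream: 0.4 L; powdered sugar: 687.5 g

Scaling factor: 11/8 = 1.375.
applesauce: 120 mL × 11/8 = 165.0 mL
cocoa powder: 1.75 cup × 11/8 ≈ 2.4 cup
heavy cream: 325 mL × 11/8 ÷ 1000 mL/L ≈ 0.4 L
powdered sugar: 500 g × 11/8 = 687.5 g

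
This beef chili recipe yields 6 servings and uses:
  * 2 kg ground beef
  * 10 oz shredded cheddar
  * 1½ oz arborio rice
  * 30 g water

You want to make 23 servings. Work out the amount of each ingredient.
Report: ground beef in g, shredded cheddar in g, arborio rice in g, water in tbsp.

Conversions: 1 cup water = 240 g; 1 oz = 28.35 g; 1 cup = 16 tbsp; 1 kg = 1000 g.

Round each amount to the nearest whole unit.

Scaling factor: 23/6.
ground beef: 2 kg × 23/6 × 1000 g/kg ≈ 7667 g
shredded cheddar: 10 oz × 23/6 × 28.35 g/oz ≈ 1087 g
arborio rice: 1.5 oz × 23/6 × 28.35 g/oz ≈ 163 g
water: 30 g × 23/6 ÷ 240 g/cup × 16 tbsp/cup ≈ 8 tbsp

ground beef: 7667 g; shredded cheddar: 1087 g; arborio rice: 163 g; water: 8 tbsp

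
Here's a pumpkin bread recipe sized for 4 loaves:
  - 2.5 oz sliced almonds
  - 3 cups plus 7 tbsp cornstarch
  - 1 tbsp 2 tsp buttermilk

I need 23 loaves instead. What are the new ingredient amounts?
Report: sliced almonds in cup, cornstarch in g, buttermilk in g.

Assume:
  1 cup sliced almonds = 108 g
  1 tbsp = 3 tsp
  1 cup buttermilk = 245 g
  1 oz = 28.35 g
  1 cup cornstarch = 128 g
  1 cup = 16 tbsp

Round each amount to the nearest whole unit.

sliced almonds: 4 cup; cornstarch: 2530 g; buttermilk: 147 g

Scaling factor: 23/4 = 5.75.
sliced almonds: 2.5 oz × 23/4 × 28.35 g/oz ÷ 108 g/cup ≈ 4 cup
cornstarch: (3 cup + 7 tbsp = 3.4375 cup) × 23/4 × 128 g/cup = 2530 g
buttermilk: (1 tbsp + 2 tsp = 5/3 tbsp) × 23/4 ÷ 16 tbsp/cup × 245 g/cup ≈ 147 g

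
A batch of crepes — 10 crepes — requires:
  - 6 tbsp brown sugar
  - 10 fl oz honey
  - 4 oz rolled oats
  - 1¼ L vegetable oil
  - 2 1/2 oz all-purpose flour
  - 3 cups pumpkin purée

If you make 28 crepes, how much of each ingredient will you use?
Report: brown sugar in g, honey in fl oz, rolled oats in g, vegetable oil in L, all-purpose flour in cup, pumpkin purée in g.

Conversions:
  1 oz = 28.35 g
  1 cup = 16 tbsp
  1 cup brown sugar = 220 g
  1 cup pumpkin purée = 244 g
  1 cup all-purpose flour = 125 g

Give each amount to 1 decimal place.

brown sugar: 231.0 g; honey: 28.0 fl oz; rolled oats: 317.5 g; vegetable oil: 3.5 L; all-purpose flour: 1.6 cup; pumpkin purée: 2049.6 g

Scaling factor: 28/10 = 14/5 = 2.8.
brown sugar: 6 tbsp × 14/5 ÷ 16 tbsp/cup × 220 g/cup = 231.0 g
honey: 10 fl oz × 14/5 = 28.0 fl oz
rolled oats: 4 oz × 14/5 × 28.35 g/oz ≈ 317.5 g
vegetable oil: 1.25 L × 14/5 = 3.5 L
all-purpose flour: 2.5 oz × 14/5 × 28.35 g/oz ÷ 125 g/cup ≈ 1.6 cup
pumpkin purée: 3 cup × 14/5 × 244 g/cup = 2049.6 g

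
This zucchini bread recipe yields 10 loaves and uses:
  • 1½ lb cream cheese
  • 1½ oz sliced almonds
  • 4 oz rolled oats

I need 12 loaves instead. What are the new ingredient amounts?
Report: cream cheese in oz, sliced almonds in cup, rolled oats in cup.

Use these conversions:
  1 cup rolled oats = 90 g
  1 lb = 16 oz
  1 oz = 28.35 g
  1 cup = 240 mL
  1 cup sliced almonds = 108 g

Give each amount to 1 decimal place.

Scaling factor: 12/10 = 6/5 = 1.2.
cream cheese: 1.5 lb × 6/5 × 16 oz/lb = 28.8 oz
sliced almonds: 1.5 oz × 6/5 × 28.35 g/oz ÷ 108 g/cup ≈ 0.5 cup
rolled oats: 4 oz × 6/5 × 28.35 g/oz ÷ 90 g/cup ≈ 1.5 cup

cream cheese: 28.8 oz; sliced almonds: 0.5 cup; rolled oats: 1.5 cup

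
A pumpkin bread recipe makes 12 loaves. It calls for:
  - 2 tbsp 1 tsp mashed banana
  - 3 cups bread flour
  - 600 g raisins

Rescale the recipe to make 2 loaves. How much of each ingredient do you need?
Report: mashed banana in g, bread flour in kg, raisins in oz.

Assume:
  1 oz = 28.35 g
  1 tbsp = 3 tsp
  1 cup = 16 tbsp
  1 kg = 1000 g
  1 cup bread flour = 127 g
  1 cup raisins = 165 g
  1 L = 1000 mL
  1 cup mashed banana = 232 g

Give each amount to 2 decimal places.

Scaling factor: 2/12 = 1/6.
mashed banana: (2 tbsp + 1 tsp = 7/3 tbsp) × 1/6 ÷ 16 tbsp/cup × 232 g/cup ≈ 5.64 g
bread flour: 3 cup × 1/6 × 127 g/cup ÷ 1000 g/kg ≈ 0.06 kg
raisins: 600 g × 1/6 ÷ 28.35 g/oz ≈ 3.53 oz

mashed banana: 5.64 g; bread flour: 0.06 kg; raisins: 3.53 oz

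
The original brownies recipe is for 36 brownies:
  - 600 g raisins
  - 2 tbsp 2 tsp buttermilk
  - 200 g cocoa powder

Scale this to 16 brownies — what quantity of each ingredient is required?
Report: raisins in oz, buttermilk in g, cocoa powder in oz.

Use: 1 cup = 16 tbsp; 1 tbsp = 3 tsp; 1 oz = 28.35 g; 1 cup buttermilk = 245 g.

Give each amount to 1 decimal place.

raisins: 9.4 oz; buttermilk: 18.1 g; cocoa powder: 3.1 oz

Scaling factor: 16/36 = 4/9.
raisins: 600 g × 4/9 ÷ 28.35 g/oz ≈ 9.4 oz
buttermilk: (2 tbsp + 2 tsp = 8/3 tbsp) × 4/9 ÷ 16 tbsp/cup × 245 g/cup ≈ 18.1 g
cocoa powder: 200 g × 4/9 ÷ 28.35 g/oz ≈ 3.1 oz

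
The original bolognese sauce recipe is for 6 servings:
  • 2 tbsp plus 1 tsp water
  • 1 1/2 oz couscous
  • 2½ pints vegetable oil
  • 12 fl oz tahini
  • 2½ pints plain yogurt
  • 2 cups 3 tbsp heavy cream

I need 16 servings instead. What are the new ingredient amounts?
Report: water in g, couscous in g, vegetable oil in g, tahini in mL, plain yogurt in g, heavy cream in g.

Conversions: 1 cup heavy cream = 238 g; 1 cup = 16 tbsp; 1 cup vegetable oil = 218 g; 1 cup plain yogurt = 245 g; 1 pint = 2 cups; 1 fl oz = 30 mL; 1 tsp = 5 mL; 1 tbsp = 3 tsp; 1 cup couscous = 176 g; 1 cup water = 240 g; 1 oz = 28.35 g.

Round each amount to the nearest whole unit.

Scaling factor: 16/6 = 8/3.
water: (2 tbsp + 1 tsp = 7/3 tbsp) × 8/3 ÷ 16 tbsp/cup × 240 g/cup ≈ 93 g
couscous: 1.5 oz × 8/3 × 28.35 g/oz ≈ 113 g
vegetable oil: 2.5 pint × 8/3 × 2 cup/pint × 218 g/cup ≈ 2907 g
tahini: 12 fl oz × 8/3 × 30 mL/fl oz = 960 mL
plain yogurt: 2.5 pint × 8/3 × 2 cup/pint × 245 g/cup ≈ 3267 g
heavy cream: (2 cup + 3 tbsp = 2.1875 cup) × 8/3 × 238 g/cup ≈ 1388 g

water: 93 g; couscous: 113 g; vegetable oil: 2907 g; tahini: 960 mL; plain yogurt: 3267 g; heavy cream: 1388 g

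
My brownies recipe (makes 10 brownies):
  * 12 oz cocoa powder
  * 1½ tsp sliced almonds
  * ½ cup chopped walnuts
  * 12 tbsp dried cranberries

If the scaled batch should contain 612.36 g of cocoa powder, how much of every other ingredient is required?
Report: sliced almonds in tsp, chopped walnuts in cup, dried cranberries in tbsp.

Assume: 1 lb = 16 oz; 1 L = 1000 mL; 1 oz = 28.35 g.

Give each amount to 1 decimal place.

The original recipe has 340.2 g of cocoa powder, so the scaling factor is 612.36 ÷ 340.2 = 9/5 = 1.8.
sliced almonds: 1.5 tsp × 9/5 = 2.7 tsp
chopped walnuts: 0.5 cup × 9/5 = 0.9 cup
dried cranberries: 12 tbsp × 9/5 = 21.6 tbsp

sliced almonds: 2.7 tsp; chopped walnuts: 0.9 cup; dried cranberries: 21.6 tbsp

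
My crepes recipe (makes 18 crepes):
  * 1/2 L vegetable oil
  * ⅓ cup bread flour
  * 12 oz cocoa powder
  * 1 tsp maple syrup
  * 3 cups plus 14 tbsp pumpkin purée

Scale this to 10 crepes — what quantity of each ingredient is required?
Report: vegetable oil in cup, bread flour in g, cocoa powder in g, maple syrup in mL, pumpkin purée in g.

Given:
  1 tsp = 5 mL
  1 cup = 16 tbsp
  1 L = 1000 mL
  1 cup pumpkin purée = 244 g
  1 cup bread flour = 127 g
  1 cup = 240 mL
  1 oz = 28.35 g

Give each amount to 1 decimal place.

Scaling factor: 10/18 = 5/9.
vegetable oil: 0.5 L × 5/9 × 1000 mL/L ÷ 240 mL/cup ≈ 1.2 cup
bread flour: 1/3 cup × 5/9 × 127 g/cup ≈ 23.5 g
cocoa powder: 12 oz × 5/9 × 28.35 g/oz = 189.0 g
maple syrup: 1 tsp × 5/9 × 5 mL/tsp ≈ 2.8 mL
pumpkin purée: (3 cup + 14 tbsp = 3.875 cup) × 5/9 × 244 g/cup ≈ 525.3 g

vegetable oil: 1.2 cup; bread flour: 23.5 g; cocoa powder: 189.0 g; maple syrup: 2.8 mL; pumpkin purée: 525.3 g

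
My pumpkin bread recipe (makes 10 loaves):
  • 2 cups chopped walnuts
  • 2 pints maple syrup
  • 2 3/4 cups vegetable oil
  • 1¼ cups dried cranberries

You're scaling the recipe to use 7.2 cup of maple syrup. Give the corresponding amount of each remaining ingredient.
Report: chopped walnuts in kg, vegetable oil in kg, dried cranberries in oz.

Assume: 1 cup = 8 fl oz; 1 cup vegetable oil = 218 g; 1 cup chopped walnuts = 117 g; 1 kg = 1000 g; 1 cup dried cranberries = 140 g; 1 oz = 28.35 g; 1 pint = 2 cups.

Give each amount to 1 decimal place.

chopped walnuts: 0.4 kg; vegetable oil: 1.1 kg; dried cranberries: 11.1 oz

The original recipe has 4 cup of maple syrup, so the scaling factor is 7.2 ÷ 4 = 9/5 = 1.8.
chopped walnuts: 2 cup × 9/5 × 117 g/cup ÷ 1000 g/kg ≈ 0.4 kg
vegetable oil: 2.75 cup × 9/5 × 218 g/cup ÷ 1000 g/kg ≈ 1.1 kg
dried cranberries: 1.25 cup × 9/5 × 140 g/cup ÷ 28.35 g/oz ≈ 11.1 oz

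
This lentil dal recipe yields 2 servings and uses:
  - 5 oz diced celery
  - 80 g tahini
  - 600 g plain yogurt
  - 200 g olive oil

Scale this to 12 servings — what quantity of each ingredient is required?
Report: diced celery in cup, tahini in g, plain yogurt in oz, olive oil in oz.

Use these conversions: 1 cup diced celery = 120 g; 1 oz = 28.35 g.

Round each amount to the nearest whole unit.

Scaling factor: 12/2 = 6.
diced celery: 5 oz × 6 × 28.35 g/oz ÷ 120 g/cup ≈ 7 cup
tahini: 80 g × 6 = 480 g
plain yogurt: 600 g × 6 ÷ 28.35 g/oz ≈ 127 oz
olive oil: 200 g × 6 ÷ 28.35 g/oz ≈ 42 oz

diced celery: 7 cup; tahini: 480 g; plain yogurt: 127 oz; olive oil: 42 oz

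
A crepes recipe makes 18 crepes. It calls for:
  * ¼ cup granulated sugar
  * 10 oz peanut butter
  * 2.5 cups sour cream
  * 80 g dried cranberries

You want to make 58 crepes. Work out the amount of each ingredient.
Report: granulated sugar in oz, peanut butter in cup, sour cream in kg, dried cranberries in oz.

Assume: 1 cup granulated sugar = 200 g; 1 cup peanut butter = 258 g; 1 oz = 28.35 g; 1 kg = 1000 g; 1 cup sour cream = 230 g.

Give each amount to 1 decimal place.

Scaling factor: 58/18 = 29/9.
granulated sugar: 0.25 cup × 29/9 × 200 g/cup ÷ 28.35 g/oz ≈ 5.7 oz
peanut butter: 10 oz × 29/9 × 28.35 g/oz ÷ 258 g/cup ≈ 3.5 cup
sour cream: 2.5 cup × 29/9 × 230 g/cup ÷ 1000 g/kg ≈ 1.9 kg
dried cranberries: 80 g × 29/9 ÷ 28.35 g/oz ≈ 9.1 oz

granulated sugar: 5.7 oz; peanut butter: 3.5 cup; sour cream: 1.9 kg; dried cranberries: 9.1 oz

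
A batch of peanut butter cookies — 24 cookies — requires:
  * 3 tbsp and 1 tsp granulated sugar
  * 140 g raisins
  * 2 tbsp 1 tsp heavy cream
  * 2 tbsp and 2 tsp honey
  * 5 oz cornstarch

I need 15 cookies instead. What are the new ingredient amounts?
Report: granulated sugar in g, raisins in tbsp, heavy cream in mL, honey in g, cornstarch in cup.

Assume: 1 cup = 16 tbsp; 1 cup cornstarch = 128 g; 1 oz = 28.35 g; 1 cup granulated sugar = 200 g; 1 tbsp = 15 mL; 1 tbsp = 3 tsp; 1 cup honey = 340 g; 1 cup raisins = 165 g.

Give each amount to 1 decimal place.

granulated sugar: 26.0 g; raisins: 8.5 tbsp; heavy cream: 21.9 mL; honey: 35.4 g; cornstarch: 0.7 cup

Scaling factor: 15/24 = 5/8 = 0.625.
granulated sugar: (3 tbsp + 1 tsp = 10/3 tbsp) × 5/8 ÷ 16 tbsp/cup × 200 g/cup ≈ 26.0 g
raisins: 140 g × 5/8 ÷ 165 g/cup × 16 tbsp/cup ≈ 8.5 tbsp
heavy cream: (2 tbsp + 1 tsp = 7/3 tbsp) × 5/8 × 15 mL/tbsp ≈ 21.9 mL
honey: (2 tbsp + 2 tsp = 8/3 tbsp) × 5/8 ÷ 16 tbsp/cup × 340 g/cup ≈ 35.4 g
cornstarch: 5 oz × 5/8 × 28.35 g/oz ÷ 128 g/cup ≈ 0.7 cup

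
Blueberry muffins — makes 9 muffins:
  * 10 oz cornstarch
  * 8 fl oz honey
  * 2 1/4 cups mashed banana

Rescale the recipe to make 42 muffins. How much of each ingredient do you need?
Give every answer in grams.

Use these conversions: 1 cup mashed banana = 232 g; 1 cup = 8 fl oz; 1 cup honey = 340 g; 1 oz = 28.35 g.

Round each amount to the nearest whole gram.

Scaling factor: 42/9 = 14/3.
cornstarch: 10 oz × 14/3 × 28.35 g/oz = 1323 g
honey: 8 fl oz × 14/3 ÷ 8 fl oz/cup × 340 g/cup ≈ 1587 g
mashed banana: 2.25 cup × 14/3 × 232 g/cup = 2436 g

cornstarch: 1323 g; honey: 1587 g; mashed banana: 2436 g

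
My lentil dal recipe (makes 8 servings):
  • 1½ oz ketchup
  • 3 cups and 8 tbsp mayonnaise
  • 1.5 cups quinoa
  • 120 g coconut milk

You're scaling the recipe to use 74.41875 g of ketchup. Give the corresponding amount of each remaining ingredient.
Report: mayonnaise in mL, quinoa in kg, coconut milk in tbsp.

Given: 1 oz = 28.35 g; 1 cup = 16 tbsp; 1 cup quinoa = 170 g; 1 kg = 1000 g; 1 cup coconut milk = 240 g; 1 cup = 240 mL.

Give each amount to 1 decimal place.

mayonnaise: 1470.0 mL; quinoa: 0.4 kg; coconut milk: 14.0 tbsp

The original recipe has 42.525 g of ketchup, so the scaling factor is 74.41875 ÷ 42.525 = 7/4 = 1.75.
mayonnaise: (3 cup + 8 tbsp = 3.5 cup) × 7/4 × 240 mL/cup = 1470.0 mL
quinoa: 1.5 cup × 7/4 × 170 g/cup ÷ 1000 g/kg ≈ 0.4 kg
coconut milk: 120 g × 7/4 ÷ 240 g/cup × 16 tbsp/cup = 14.0 tbsp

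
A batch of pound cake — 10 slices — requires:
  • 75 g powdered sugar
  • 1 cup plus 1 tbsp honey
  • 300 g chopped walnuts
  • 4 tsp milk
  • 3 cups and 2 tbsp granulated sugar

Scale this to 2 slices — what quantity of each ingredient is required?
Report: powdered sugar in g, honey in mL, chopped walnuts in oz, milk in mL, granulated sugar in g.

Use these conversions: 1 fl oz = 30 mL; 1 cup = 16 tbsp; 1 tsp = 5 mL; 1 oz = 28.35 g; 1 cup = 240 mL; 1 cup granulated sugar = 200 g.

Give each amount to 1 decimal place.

powdered sugar: 15.0 g; honey: 51.0 mL; chopped walnuts: 2.1 oz; milk: 4.0 mL; granulated sugar: 125.0 g

Scaling factor: 2/10 = 1/5 = 0.2.
powdered sugar: 75 g × 1/5 = 15.0 g
honey: (1 cup + 1 tbsp = 1.0625 cup) × 1/5 × 240 mL/cup = 51.0 mL
chopped walnuts: 300 g × 1/5 ÷ 28.35 g/oz ≈ 2.1 oz
milk: 4 tsp × 1/5 × 5 mL/tsp = 4.0 mL
granulated sugar: (3 cup + 2 tbsp = 3.125 cup) × 1/5 × 200 g/cup = 125.0 g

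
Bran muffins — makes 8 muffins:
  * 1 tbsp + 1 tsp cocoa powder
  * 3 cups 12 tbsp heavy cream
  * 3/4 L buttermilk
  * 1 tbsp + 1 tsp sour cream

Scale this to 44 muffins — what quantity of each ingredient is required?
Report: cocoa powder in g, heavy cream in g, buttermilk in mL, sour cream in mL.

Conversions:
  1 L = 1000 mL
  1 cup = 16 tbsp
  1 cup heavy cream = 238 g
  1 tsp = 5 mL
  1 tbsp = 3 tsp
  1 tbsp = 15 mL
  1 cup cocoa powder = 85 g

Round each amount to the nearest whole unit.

cocoa powder: 39 g; heavy cream: 4909 g; buttermilk: 4125 mL; sour cream: 110 mL

Scaling factor: 44/8 = 11/2 = 5.5.
cocoa powder: (1 tbsp + 1 tsp = 4/3 tbsp) × 11/2 ÷ 16 tbsp/cup × 85 g/cup ≈ 39 g
heavy cream: (3 cup + 12 tbsp = 3.75 cup) × 11/2 × 238 g/cup ≈ 4909 g
buttermilk: 0.75 L × 11/2 × 1000 mL/L = 4125 mL
sour cream: (1 tbsp + 1 tsp = 4/3 tbsp) × 11/2 × 15 mL/tbsp = 110 mL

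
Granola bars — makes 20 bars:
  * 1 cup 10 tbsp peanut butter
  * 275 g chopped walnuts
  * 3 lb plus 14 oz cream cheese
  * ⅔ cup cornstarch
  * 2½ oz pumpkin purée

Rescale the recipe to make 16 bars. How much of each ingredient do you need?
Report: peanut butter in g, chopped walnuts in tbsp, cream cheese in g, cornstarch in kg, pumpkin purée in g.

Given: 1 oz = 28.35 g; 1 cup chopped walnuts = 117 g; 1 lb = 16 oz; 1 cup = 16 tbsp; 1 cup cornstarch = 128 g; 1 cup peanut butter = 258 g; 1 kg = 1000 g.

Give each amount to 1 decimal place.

peanut butter: 335.4 g; chopped walnuts: 30.1 tbsp; cream cheese: 1406.2 g; cornstarch: 0.1 kg; pumpkin purée: 56.7 g

Scaling factor: 16/20 = 4/5 = 0.8.
peanut butter: (1 cup + 10 tbsp = 1.625 cup) × 4/5 × 258 g/cup = 335.4 g
chopped walnuts: 275 g × 4/5 ÷ 117 g/cup × 16 tbsp/cup ≈ 30.1 tbsp
cream cheese: (3 lb + 14 oz = 3.875 lb) × 4/5 × 16 oz/lb × 28.35 g/oz ≈ 1406.2 g
cornstarch: 2/3 cup × 4/5 × 128 g/cup ÷ 1000 g/kg ≈ 0.1 kg
pumpkin purée: 2.5 oz × 4/5 × 28.35 g/oz = 56.7 g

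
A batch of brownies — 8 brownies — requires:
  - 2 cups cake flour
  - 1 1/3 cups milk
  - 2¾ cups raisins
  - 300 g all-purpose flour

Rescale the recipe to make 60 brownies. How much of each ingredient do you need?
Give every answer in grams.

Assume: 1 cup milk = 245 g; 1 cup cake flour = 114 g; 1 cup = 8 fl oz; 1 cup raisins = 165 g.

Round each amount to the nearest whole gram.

cake flour: 1710 g; milk: 2450 g; raisins: 3403 g; all-purpose flour: 2250 g

Scaling factor: 60/8 = 15/2 = 7.5.
cake flour: 2 cup × 15/2 × 114 g/cup = 1710 g
milk: 4/3 cup × 15/2 × 245 g/cup = 2450 g
raisins: 2.75 cup × 15/2 × 165 g/cup ≈ 3403 g
all-purpose flour: 300 g × 15/2 = 2250 g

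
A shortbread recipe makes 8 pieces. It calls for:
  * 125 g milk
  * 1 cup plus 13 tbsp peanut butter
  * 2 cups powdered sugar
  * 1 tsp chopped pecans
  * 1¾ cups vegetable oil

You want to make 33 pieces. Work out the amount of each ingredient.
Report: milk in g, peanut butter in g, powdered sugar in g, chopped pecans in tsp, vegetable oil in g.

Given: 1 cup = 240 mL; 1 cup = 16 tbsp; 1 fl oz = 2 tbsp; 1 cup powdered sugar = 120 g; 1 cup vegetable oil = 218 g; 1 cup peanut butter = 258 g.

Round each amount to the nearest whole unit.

milk: 516 g; peanut butter: 1929 g; powdered sugar: 990 g; chopped pecans: 4 tsp; vegetable oil: 1574 g

Scaling factor: 33/8 = 4.125.
milk: 125 g × 33/8 ≈ 516 g
peanut butter: (1 cup + 13 tbsp = 1.8125 cup) × 33/8 × 258 g/cup ≈ 1929 g
powdered sugar: 2 cup × 33/8 × 120 g/cup = 990 g
chopped pecans: 1 tsp × 33/8 ≈ 4 tsp
vegetable oil: 1.75 cup × 33/8 × 218 g/cup ≈ 1574 g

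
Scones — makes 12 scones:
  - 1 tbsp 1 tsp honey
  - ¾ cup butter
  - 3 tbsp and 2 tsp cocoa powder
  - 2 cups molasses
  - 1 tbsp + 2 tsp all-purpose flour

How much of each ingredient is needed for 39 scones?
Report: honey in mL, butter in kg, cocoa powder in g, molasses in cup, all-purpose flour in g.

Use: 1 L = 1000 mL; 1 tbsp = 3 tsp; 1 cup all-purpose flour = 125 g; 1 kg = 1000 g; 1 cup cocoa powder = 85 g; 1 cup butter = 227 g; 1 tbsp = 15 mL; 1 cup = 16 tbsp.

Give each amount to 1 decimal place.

honey: 65.0 mL; butter: 0.6 kg; cocoa powder: 63.3 g; molasses: 6.5 cup; all-purpose flour: 42.3 g

Scaling factor: 39/12 = 13/4 = 3.25.
honey: (1 tbsp + 1 tsp = 4/3 tbsp) × 13/4 × 15 mL/tbsp = 65.0 mL
butter: 0.75 cup × 13/4 × 227 g/cup ÷ 1000 g/kg ≈ 0.6 kg
cocoa powder: (3 tbsp + 2 tsp = 11/3 tbsp) × 13/4 ÷ 16 tbsp/cup × 85 g/cup ≈ 63.3 g
molasses: 2 cup × 13/4 = 6.5 cup
all-purpose flour: (1 tbsp + 2 tsp = 5/3 tbsp) × 13/4 ÷ 16 tbsp/cup × 125 g/cup ≈ 42.3 g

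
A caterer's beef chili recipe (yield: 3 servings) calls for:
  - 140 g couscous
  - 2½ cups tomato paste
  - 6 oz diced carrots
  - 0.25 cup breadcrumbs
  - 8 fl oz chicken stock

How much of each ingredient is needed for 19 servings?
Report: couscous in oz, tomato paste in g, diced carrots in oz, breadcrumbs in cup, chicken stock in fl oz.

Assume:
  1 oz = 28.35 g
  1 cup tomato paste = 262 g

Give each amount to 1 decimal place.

Scaling factor: 19/3.
couscous: 140 g × 19/3 ÷ 28.35 g/oz ≈ 31.3 oz
tomato paste: 2.5 cup × 19/3 × 262 g/cup ≈ 4148.3 g
diced carrots: 6 oz × 19/3 = 38.0 oz
breadcrumbs: 0.25 cup × 19/3 ≈ 1.6 cup
chicken stock: 8 fl oz × 19/3 ≈ 50.7 fl oz

couscous: 31.3 oz; tomato paste: 4148.3 g; diced carrots: 38.0 oz; breadcrumbs: 1.6 cup; chicken stock: 50.7 fl oz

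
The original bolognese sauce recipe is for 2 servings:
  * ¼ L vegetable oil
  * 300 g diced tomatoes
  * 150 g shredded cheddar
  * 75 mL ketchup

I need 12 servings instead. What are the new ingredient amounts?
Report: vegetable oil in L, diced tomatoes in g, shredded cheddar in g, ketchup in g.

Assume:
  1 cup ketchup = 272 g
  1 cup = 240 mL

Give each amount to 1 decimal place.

vegetable oil: 1.5 L; diced tomatoes: 1800.0 g; shredded cheddar: 900.0 g; ketchup: 510.0 g

Scaling factor: 12/2 = 6.
vegetable oil: 0.25 L × 6 = 1.5 L
diced tomatoes: 300 g × 6 = 1800.0 g
shredded cheddar: 150 g × 6 = 900.0 g
ketchup: 75 mL × 6 ÷ 240 mL/cup × 272 g/cup = 510.0 g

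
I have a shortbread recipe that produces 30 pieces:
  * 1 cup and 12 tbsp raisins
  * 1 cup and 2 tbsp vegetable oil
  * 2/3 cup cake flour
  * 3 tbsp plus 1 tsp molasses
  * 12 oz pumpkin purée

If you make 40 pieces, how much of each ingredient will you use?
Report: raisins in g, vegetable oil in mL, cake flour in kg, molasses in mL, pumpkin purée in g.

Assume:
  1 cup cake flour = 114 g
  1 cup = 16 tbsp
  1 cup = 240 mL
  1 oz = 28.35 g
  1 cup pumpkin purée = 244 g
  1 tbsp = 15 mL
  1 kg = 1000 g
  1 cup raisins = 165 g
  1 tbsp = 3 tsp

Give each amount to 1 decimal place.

raisins: 385.0 g; vegetable oil: 360.0 mL; cake flour: 0.1 kg; molasses: 66.7 mL; pumpkin purée: 453.6 g

Scaling factor: 40/30 = 4/3.
raisins: (1 cup + 12 tbsp = 1.75 cup) × 4/3 × 165 g/cup = 385.0 g
vegetable oil: (1 cup + 2 tbsp = 1.125 cup) × 4/3 × 240 mL/cup = 360.0 mL
cake flour: 2/3 cup × 4/3 × 114 g/cup ÷ 1000 g/kg ≈ 0.1 kg
molasses: (3 tbsp + 1 tsp = 10/3 tbsp) × 4/3 × 15 mL/tbsp ≈ 66.7 mL
pumpkin purée: 12 oz × 4/3 × 28.35 g/oz = 453.6 g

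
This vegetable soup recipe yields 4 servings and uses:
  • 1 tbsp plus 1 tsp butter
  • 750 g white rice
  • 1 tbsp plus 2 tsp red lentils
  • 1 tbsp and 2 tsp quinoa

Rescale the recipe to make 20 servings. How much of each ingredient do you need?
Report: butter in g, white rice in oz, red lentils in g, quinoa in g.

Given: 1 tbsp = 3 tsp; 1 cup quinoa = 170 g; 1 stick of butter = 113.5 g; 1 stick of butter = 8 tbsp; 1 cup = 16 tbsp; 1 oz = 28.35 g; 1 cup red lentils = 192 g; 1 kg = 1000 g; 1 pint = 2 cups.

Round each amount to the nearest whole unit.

Scaling factor: 20/4 = 5.
butter: (1 tbsp + 1 tsp = 4/3 tbsp) × 5 ÷ 8 tbsp/stick × 113.5 g/stick ≈ 95 g
white rice: 750 g × 5 ÷ 28.35 g/oz ≈ 132 oz
red lentils: (1 tbsp + 2 tsp = 5/3 tbsp) × 5 ÷ 16 tbsp/cup × 192 g/cup = 100 g
quinoa: (1 tbsp + 2 tsp = 5/3 tbsp) × 5 ÷ 16 tbsp/cup × 170 g/cup ≈ 89 g

butter: 95 g; white rice: 132 oz; red lentils: 100 g; quinoa: 89 g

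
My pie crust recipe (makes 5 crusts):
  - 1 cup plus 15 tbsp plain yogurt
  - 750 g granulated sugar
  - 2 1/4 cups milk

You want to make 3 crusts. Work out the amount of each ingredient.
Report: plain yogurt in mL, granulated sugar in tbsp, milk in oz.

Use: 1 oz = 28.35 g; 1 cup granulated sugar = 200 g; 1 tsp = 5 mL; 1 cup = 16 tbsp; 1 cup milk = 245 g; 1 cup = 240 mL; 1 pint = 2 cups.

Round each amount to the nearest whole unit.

Scaling factor: 3/5 = 0.6.
plain yogurt: (1 cup + 15 tbsp = 1.9375 cup) × 3/5 × 240 mL/cup = 279 mL
granulated sugar: 750 g × 3/5 ÷ 200 g/cup × 16 tbsp/cup = 36 tbsp
milk: 2.25 cup × 3/5 × 245 g/cup ÷ 28.35 g/oz ≈ 12 oz

plain yogurt: 279 mL; granulated sugar: 36 tbsp; milk: 12 oz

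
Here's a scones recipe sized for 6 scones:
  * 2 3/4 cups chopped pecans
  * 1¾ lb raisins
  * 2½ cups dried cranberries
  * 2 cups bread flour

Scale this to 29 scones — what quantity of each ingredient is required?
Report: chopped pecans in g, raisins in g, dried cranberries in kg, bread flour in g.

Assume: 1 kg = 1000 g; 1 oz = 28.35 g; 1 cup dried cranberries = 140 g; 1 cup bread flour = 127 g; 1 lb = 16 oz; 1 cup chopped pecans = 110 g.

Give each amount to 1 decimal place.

Scaling factor: 29/6.
chopped pecans: 2.75 cup × 29/6 × 110 g/cup ≈ 1462.1 g
raisins: 1.75 lb × 29/6 × 16 oz/lb × 28.35 g/oz = 3836.7 g
dried cranberries: 2.5 cup × 29/6 × 140 g/cup ÷ 1000 g/kg ≈ 1.7 kg
bread flour: 2 cup × 29/6 × 127 g/cup ≈ 1227.7 g

chopped pecans: 1462.1 g; raisins: 3836.7 g; dried cranberries: 1.7 kg; bread flour: 1227.7 g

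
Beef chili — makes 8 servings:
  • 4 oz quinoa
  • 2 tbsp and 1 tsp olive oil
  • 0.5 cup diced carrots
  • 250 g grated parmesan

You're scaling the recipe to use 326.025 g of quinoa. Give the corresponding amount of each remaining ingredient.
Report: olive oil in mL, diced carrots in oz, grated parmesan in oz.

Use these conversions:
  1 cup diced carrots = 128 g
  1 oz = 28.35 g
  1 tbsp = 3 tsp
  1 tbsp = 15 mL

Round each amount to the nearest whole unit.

The original recipe has 113.4 g of quinoa, so the scaling factor is 326.025 ÷ 113.4 = 23/8 = 2.875.
olive oil: (2 tbsp + 1 tsp = 7/3 tbsp) × 23/8 × 15 mL/tbsp ≈ 101 mL
diced carrots: 0.5 cup × 23/8 × 128 g/cup ÷ 28.35 g/oz ≈ 6 oz
grated parmesan: 250 g × 23/8 ÷ 28.35 g/oz ≈ 25 oz

olive oil: 101 mL; diced carrots: 6 oz; grated parmesan: 25 oz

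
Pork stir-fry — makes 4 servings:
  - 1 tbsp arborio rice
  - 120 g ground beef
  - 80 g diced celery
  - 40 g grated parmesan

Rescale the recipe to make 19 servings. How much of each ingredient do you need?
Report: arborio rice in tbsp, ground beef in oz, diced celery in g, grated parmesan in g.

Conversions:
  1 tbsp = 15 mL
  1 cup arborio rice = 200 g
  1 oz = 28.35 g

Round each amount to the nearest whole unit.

Scaling factor: 19/4 = 4.75.
arborio rice: 1 tbsp × 19/4 ≈ 5 tbsp
ground beef: 120 g × 19/4 ÷ 28.35 g/oz ≈ 20 oz
diced celery: 80 g × 19/4 = 380 g
grated parmesan: 40 g × 19/4 = 190 g

arborio rice: 5 tbsp; ground beef: 20 oz; diced celery: 380 g; grated parmesan: 190 g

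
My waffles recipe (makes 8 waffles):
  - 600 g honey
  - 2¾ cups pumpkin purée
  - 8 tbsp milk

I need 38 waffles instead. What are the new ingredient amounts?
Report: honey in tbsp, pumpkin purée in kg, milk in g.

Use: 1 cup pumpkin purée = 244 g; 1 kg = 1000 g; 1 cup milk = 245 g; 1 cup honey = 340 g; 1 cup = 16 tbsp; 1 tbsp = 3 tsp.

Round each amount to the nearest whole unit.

honey: 134 tbsp; pumpkin purée: 3 kg; milk: 582 g

Scaling factor: 38/8 = 19/4 = 4.75.
honey: 600 g × 19/4 ÷ 340 g/cup × 16 tbsp/cup ≈ 134 tbsp
pumpkin purée: 2.75 cup × 19/4 × 244 g/cup ÷ 1000 g/kg ≈ 3 kg
milk: 8 tbsp × 19/4 ÷ 16 tbsp/cup × 245 g/cup ≈ 582 g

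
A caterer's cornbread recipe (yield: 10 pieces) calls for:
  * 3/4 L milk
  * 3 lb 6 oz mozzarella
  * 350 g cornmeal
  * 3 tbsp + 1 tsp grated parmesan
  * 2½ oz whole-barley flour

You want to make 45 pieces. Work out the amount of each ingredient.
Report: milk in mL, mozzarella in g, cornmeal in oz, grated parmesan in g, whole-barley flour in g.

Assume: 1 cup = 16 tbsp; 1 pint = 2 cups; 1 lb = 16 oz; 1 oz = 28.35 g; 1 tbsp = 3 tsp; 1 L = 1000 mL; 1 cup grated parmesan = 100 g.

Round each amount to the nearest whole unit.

milk: 3375 mL; mozzarella: 6889 g; cornmeal: 56 oz; grated parmesan: 94 g; whole-barley flour: 319 g

Scaling factor: 45/10 = 9/2 = 4.5.
milk: 0.75 L × 9/2 × 1000 mL/L = 3375 mL
mozzarella: (3 lb + 6 oz = 3.375 lb) × 9/2 × 16 oz/lb × 28.35 g/oz ≈ 6889 g
cornmeal: 350 g × 9/2 ÷ 28.35 g/oz ≈ 56 oz
grated parmesan: (3 tbsp + 1 tsp = 10/3 tbsp) × 9/2 ÷ 16 tbsp/cup × 100 g/cup ≈ 94 g
whole-barley flour: 2.5 oz × 9/2 × 28.35 g/oz ≈ 319 g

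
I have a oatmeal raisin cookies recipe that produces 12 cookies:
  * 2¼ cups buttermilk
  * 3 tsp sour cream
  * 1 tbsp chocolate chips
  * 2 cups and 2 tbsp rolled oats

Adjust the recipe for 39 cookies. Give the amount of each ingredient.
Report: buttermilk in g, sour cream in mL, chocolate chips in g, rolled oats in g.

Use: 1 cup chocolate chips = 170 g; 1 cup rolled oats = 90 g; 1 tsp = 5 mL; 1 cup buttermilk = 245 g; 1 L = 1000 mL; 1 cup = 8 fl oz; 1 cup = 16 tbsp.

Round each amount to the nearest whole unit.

Scaling factor: 39/12 = 13/4 = 3.25.
buttermilk: 2.25 cup × 13/4 × 245 g/cup ≈ 1792 g
sour cream: 3 tsp × 13/4 × 5 mL/tsp ≈ 49 mL
chocolate chips: 1 tbsp × 13/4 ÷ 16 tbsp/cup × 170 g/cup ≈ 35 g
rolled oats: (2 cup + 2 tbsp = 2.125 cup) × 13/4 × 90 g/cup ≈ 622 g

buttermilk: 1792 g; sour cream: 49 mL; chocolate chips: 35 g; rolled oats: 622 g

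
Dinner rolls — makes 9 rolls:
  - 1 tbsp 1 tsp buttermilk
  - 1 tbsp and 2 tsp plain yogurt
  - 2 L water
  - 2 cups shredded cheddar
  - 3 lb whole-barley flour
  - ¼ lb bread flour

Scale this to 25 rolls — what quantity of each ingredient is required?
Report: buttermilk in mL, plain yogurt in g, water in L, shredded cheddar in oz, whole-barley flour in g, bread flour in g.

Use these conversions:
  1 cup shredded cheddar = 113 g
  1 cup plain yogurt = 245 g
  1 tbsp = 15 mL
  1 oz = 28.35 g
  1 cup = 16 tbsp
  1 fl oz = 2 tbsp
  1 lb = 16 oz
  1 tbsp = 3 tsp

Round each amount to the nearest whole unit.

buttermilk: 56 mL; plain yogurt: 71 g; water: 6 L; shredded cheddar: 22 oz; whole-barley flour: 3780 g; bread flour: 315 g

Scaling factor: 25/9.
buttermilk: (1 tbsp + 1 tsp = 4/3 tbsp) × 25/9 × 15 mL/tbsp ≈ 56 mL
plain yogurt: (1 tbsp + 2 tsp = 5/3 tbsp) × 25/9 ÷ 16 tbsp/cup × 245 g/cup ≈ 71 g
water: 2 L × 25/9 ≈ 6 L
shredded cheddar: 2 cup × 25/9 × 113 g/cup ÷ 28.35 g/oz ≈ 22 oz
whole-barley flour: 3 lb × 25/9 × 16 oz/lb × 28.35 g/oz = 3780 g
bread flour: 0.25 lb × 25/9 × 16 oz/lb × 28.35 g/oz = 315 g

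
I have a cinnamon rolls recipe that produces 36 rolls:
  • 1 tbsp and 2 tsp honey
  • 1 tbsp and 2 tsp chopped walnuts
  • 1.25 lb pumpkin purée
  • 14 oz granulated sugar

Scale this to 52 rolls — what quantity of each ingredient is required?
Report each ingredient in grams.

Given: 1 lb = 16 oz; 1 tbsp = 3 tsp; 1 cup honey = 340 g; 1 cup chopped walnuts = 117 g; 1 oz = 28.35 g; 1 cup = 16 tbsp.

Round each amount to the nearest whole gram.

Scaling factor: 52/36 = 13/9.
honey: (1 tbsp + 2 tsp = 5/3 tbsp) × 13/9 ÷ 16 tbsp/cup × 340 g/cup ≈ 51 g
chopped walnuts: (1 tbsp + 2 tsp = 5/3 tbsp) × 13/9 ÷ 16 tbsp/cup × 117 g/cup ≈ 18 g
pumpkin purée: 1.25 lb × 13/9 × 16 oz/lb × 28.35 g/oz = 819 g
granulated sugar: 14 oz × 13/9 × 28.35 g/oz ≈ 573 g

honey: 51 g; chopped walnuts: 18 g; pumpkin purée: 819 g; granulated sugar: 573 g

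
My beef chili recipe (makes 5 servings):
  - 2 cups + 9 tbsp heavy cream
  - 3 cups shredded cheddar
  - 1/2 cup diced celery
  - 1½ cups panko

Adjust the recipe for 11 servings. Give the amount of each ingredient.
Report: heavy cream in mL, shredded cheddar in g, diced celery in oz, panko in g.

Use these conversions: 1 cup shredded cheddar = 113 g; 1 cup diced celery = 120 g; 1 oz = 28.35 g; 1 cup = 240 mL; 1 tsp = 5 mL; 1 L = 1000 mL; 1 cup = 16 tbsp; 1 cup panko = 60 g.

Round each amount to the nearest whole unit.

Scaling factor: 11/5 = 2.2.
heavy cream: (2 cup + 9 tbsp = 2.5625 cup) × 11/5 × 240 mL/cup = 1353 mL
shredded cheddar: 3 cup × 11/5 × 113 g/cup ≈ 746 g
diced celery: 0.5 cup × 11/5 × 120 g/cup ÷ 28.35 g/oz ≈ 5 oz
panko: 1.5 cup × 11/5 × 60 g/cup = 198 g

heavy cream: 1353 mL; shredded cheddar: 746 g; diced celery: 5 oz; panko: 198 g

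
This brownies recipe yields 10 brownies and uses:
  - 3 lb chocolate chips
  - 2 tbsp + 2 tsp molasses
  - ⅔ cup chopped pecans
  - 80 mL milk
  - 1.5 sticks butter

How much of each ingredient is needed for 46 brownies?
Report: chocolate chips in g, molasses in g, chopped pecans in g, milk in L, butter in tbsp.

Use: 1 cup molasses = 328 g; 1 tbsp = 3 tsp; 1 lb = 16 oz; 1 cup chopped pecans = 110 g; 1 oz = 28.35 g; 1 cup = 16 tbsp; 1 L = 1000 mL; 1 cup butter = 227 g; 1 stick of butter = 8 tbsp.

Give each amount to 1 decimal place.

chocolate chips: 6259.7 g; molasses: 251.5 g; chopped pecans: 337.3 g; milk: 0.4 L; butter: 55.2 tbsp

Scaling factor: 46/10 = 23/5 = 4.6.
chocolate chips: 3 lb × 23/5 × 16 oz/lb × 28.35 g/oz ≈ 6259.7 g
molasses: (2 tbsp + 2 tsp = 8/3 tbsp) × 23/5 ÷ 16 tbsp/cup × 328 g/cup ≈ 251.5 g
chopped pecans: 2/3 cup × 23/5 × 110 g/cup ≈ 337.3 g
milk: 80 mL × 23/5 ÷ 1000 mL/L ≈ 0.4 L
butter: 1.5 stick × 23/5 × 8 tbsp/stick = 55.2 tbsp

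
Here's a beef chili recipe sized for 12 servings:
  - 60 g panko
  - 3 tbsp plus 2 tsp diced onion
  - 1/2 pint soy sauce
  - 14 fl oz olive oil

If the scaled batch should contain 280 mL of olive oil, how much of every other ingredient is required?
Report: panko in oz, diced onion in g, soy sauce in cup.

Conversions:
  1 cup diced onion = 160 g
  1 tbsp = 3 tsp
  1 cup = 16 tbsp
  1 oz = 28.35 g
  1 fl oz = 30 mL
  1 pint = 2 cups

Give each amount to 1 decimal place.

panko: 1.4 oz; diced onion: 24.4 g; soy sauce: 0.7 cup

The original recipe has 420 mL of olive oil, so the scaling factor is 280 ÷ 420 = 2/3.
panko: 60 g × 2/3 ÷ 28.35 g/oz ≈ 1.4 oz
diced onion: (3 tbsp + 2 tsp = 11/3 tbsp) × 2/3 ÷ 16 tbsp/cup × 160 g/cup ≈ 24.4 g
soy sauce: 0.5 pint × 2/3 × 2 cup/pint ≈ 0.7 cup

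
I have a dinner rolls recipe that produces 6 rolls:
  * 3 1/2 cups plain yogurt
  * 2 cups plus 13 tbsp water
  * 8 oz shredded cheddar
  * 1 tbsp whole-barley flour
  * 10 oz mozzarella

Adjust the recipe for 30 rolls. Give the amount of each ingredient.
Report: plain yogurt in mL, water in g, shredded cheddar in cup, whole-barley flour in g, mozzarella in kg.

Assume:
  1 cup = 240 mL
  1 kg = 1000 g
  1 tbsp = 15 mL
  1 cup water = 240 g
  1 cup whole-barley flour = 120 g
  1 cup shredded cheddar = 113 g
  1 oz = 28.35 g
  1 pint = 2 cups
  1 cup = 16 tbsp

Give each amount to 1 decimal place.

plain yogurt: 4200.0 mL; water: 3375.0 g; shredded cheddar: 10.0 cup; whole-barley flour: 37.5 g; mozzarella: 1.4 kg

Scaling factor: 30/6 = 5.
plain yogurt: 3.5 cup × 5 × 240 mL/cup = 4200.0 mL
water: (2 cup + 13 tbsp = 2.8125 cup) × 5 × 240 g/cup = 3375.0 g
shredded cheddar: 8 oz × 5 × 28.35 g/oz ÷ 113 g/cup ≈ 10.0 cup
whole-barley flour: 1 tbsp × 5 ÷ 16 tbsp/cup × 120 g/cup = 37.5 g
mozzarella: 10 oz × 5 × 28.35 g/oz ÷ 1000 g/kg ≈ 1.4 kg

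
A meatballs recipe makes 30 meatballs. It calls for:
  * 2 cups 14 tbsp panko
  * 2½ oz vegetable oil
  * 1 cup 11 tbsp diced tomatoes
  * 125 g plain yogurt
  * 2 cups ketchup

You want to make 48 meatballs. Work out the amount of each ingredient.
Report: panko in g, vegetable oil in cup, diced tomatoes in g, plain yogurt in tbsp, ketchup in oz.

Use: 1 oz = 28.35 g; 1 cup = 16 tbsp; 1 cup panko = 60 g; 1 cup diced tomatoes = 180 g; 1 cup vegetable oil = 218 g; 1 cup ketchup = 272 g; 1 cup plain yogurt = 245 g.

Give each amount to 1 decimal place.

panko: 276.0 g; vegetable oil: 0.5 cup; diced tomatoes: 486.0 g; plain yogurt: 13.1 tbsp; ketchup: 30.7 oz

Scaling factor: 48/30 = 8/5 = 1.6.
panko: (2 cup + 14 tbsp = 2.875 cup) × 8/5 × 60 g/cup = 276.0 g
vegetable oil: 2.5 oz × 8/5 × 28.35 g/oz ÷ 218 g/cup ≈ 0.5 cup
diced tomatoes: (1 cup + 11 tbsp = 1.6875 cup) × 8/5 × 180 g/cup = 486.0 g
plain yogurt: 125 g × 8/5 ÷ 245 g/cup × 16 tbsp/cup ≈ 13.1 tbsp
ketchup: 2 cup × 8/5 × 272 g/cup ÷ 28.35 g/oz ≈ 30.7 oz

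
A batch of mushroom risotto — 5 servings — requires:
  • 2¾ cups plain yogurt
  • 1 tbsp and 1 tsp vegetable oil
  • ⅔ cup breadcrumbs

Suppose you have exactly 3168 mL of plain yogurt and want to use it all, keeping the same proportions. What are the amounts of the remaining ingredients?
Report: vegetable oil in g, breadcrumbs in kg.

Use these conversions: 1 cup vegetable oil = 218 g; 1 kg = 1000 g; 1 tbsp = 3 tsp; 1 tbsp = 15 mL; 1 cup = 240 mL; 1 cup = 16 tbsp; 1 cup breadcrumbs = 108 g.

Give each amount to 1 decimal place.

vegetable oil: 87.2 g; breadcrumbs: 0.3 kg

The original recipe has 660 mL of plain yogurt, so the scaling factor is 3168 ÷ 660 = 24/5 = 4.8.
vegetable oil: (1 tbsp + 1 tsp = 4/3 tbsp) × 24/5 ÷ 16 tbsp/cup × 218 g/cup = 87.2 g
breadcrumbs: 2/3 cup × 24/5 × 108 g/cup ÷ 1000 g/kg ≈ 0.3 kg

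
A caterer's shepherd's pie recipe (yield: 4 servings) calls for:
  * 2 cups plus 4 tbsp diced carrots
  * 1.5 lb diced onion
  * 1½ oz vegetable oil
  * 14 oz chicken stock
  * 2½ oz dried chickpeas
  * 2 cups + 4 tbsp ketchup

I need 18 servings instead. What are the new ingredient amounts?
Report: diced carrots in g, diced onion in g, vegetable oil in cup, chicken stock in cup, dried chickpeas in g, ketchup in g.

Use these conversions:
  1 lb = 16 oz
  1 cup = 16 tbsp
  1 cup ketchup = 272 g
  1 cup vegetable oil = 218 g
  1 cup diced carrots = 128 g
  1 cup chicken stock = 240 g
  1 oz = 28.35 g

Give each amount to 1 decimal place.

Scaling factor: 18/4 = 9/2 = 4.5.
diced carrots: (2 cup + 4 tbsp = 2.25 cup) × 9/2 × 128 g/cup = 1296.0 g
diced onion: 1.5 lb × 9/2 × 16 oz/lb × 28.35 g/oz = 3061.8 g
vegetable oil: 1.5 oz × 9/2 × 28.35 g/oz ÷ 218 g/cup ≈ 0.9 cup
chicken stock: 14 oz × 9/2 × 28.35 g/oz ÷ 240 g/cup ≈ 7.4 cup
dried chickpeas: 2.5 oz × 9/2 × 28.35 g/oz ≈ 318.9 g
ketchup: (2 cup + 4 tbsp = 2.25 cup) × 9/2 × 272 g/cup = 2754.0 g

diced carrots: 1296.0 g; diced onion: 3061.8 g; vegetable oil: 0.9 cup; chicken stock: 7.4 cup; dried chickpeas: 318.9 g; ketchup: 2754.0 g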